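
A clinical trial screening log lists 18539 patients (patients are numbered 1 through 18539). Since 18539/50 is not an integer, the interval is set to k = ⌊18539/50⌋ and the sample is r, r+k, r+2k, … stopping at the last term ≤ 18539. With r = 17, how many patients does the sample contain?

51

k = ⌊18539/50⌋ = 370
Achieved size = ⌊(18539 − 17)/370⌋ + 1 = ⌊18522/370⌋ + 1 = 50 + 1 = 51
(last selection: 17 + 50×370 = 18517 ≤ 18539; next would be 18887 > 18539)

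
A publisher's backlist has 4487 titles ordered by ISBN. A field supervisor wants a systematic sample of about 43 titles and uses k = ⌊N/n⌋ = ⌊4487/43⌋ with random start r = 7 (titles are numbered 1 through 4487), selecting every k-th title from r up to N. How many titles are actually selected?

k = ⌊4487/43⌋ = 104
Achieved size = ⌊(4487 − 7)/104⌋ + 1 = ⌊4480/104⌋ + 1 = 43 + 1 = 44
(last selection: 7 + 43×104 = 4479 ≤ 4487; next would be 4583 > 4487)

44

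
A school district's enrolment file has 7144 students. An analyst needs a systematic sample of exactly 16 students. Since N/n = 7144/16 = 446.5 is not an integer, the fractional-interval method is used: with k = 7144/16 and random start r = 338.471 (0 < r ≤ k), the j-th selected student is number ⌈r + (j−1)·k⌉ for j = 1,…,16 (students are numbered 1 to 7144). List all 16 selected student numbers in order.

339, 785, 1232, 1678, 2125, 2571, 3018, 3464, 3911, 4357, 4804, 5250, 5697, 6143, 6590, 7036

j=1: r + 0k = 338.471 → ⌈·⌉ = 339
j=2: r + 1k = 784.971 → ⌈·⌉ = 785
j=3: r + 2k = 1231.471 → ⌈·⌉ = 1232
j=4: r + 3k = 1677.971 → ⌈·⌉ = 1678
j=5: r + 4k = 2124.471 → ⌈·⌉ = 2125
j=6: r + 5k = 2570.971 → ⌈·⌉ = 2571
j=7: r + 6k = 3017.471 → ⌈·⌉ = 3018
j=8: r + 7k = 3463.971 → ⌈·⌉ = 3464
j=9: r + 8k = 3910.471 → ⌈·⌉ = 3911
j=10: r + 9k = 4356.971 → ⌈·⌉ = 4357
j=11: r + 10k = 4803.471 → ⌈·⌉ = 4804
j=12: r + 11k = 5249.971 → ⌈·⌉ = 5250
j=13: r + 12k = 5696.471 → ⌈·⌉ = 5697
j=14: r + 13k = 6142.971 → ⌈·⌉ = 6143
j=15: r + 14k = 6589.471 → ⌈·⌉ = 6590
j=16: r + 15k = 7035.971 → ⌈·⌉ = 7036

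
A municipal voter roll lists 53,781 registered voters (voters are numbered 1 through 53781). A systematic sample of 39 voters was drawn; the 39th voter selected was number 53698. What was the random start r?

k = 53781/39 = 1379
r = 53698 − (39−1)×1379 = 53698 − 52402 = 1296

1296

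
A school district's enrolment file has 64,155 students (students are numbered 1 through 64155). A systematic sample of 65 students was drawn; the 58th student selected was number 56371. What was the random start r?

k = 64155/65 = 987
r = 56371 − (58−1)×987 = 56371 − 56259 = 112

112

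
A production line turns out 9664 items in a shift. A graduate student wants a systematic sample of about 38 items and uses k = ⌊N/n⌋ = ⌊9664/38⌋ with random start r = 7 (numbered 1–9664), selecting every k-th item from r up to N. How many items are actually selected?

39

k = ⌊9664/38⌋ = 254
Achieved size = ⌊(9664 − 7)/254⌋ + 1 = ⌊9657/254⌋ + 1 = 38 + 1 = 39
(last selection: 7 + 38×254 = 9659 ≤ 9664; next would be 9913 > 9664)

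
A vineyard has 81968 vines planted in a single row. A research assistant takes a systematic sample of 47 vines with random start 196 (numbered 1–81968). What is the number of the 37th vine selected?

62980

k = 81968/47 = 1744
37th selection = r + (37−1)·k = 196 + 36×1744 = 196 + 62784 = 62980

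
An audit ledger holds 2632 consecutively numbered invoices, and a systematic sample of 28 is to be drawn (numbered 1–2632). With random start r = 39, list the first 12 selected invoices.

k = N/n = 2632/28 = 94
invoice 1: 39
invoice 2: 39 + 94 = 133
invoice 3: 133 + 94 = 227
invoice 4: 227 + 94 = 321
invoice 5: 321 + 94 = 415
invoice 6: 415 + 94 = 509
invoice 7: 509 + 94 = 603
invoice 8: 603 + 94 = 697
invoice 9: 697 + 94 = 791
invoice 10: 791 + 94 = 885
invoice 11: 885 + 94 = 979
invoice 12: 979 + 94 = 1073

39, 133, 227, 321, 415, 509, 603, 697, 791, 885, 979, 1073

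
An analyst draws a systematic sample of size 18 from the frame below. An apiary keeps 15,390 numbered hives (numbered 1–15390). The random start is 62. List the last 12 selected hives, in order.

k = N/n = 15390/18 = 855
7th selection = 62 + 6×855 = 5192
8th: 5192 + 855 = 6047
9th: 6047 + 855 = 6902
10th: 6902 + 855 = 7757
11th: 7757 + 855 = 8612
12th: 8612 + 855 = 9467
13th: 9467 + 855 = 10322
14th: 10322 + 855 = 11177
15th: 11177 + 855 = 12032
16th: 12032 + 855 = 12887
17th: 12887 + 855 = 13742
18th: 13742 + 855 = 14597

5192, 6047, 6902, 7757, 8612, 9467, 10322, 11177, 12032, 12887, 13742, 14597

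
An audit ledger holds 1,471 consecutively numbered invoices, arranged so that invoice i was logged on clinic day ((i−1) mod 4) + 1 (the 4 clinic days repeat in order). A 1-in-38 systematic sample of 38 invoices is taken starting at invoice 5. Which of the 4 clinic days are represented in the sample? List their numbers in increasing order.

1, 3

Consecutive selections differ by k = 38, so their clinic day numbers differ by 38 mod 4 = 2.
gcd(38, 4) = 2, so the sample visits 4/2 = 2 distinct residues mod 4.
Start 5 is clinic day 1; the clinic days hit are 1, 3.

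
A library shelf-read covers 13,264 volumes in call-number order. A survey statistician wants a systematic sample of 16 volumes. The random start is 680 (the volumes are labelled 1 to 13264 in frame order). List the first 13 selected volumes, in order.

680, 1509, 2338, 3167, 3996, 4825, 5654, 6483, 7312, 8141, 8970, 9799, 10628

k = N/n = 13264/16 = 829
volume 1: 680
volume 2: 680 + 829 = 1509
volume 3: 1509 + 829 = 2338
volume 4: 2338 + 829 = 3167
volume 5: 3167 + 829 = 3996
volume 6: 3996 + 829 = 4825
volume 7: 4825 + 829 = 5654
volume 8: 5654 + 829 = 6483
volume 9: 6483 + 829 = 7312
volume 10: 7312 + 829 = 8141
volume 11: 8141 + 829 = 8970
volume 12: 8970 + 829 = 9799
volume 13: 9799 + 829 = 10628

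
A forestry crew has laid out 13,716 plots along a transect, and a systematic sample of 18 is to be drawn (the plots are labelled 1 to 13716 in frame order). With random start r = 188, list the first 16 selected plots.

k = N/n = 13716/18 = 762
plot 1: 188
plot 2: 188 + 762 = 950
plot 3: 950 + 762 = 1712
plot 4: 1712 + 762 = 2474
plot 5: 2474 + 762 = 3236
plot 6: 3236 + 762 = 3998
plot 7: 3998 + 762 = 4760
plot 8: 4760 + 762 = 5522
plot 9: 5522 + 762 = 6284
plot 10: 6284 + 762 = 7046
plot 11: 7046 + 762 = 7808
plot 12: 7808 + 762 = 8570
plot 13: 8570 + 762 = 9332
plot 14: 9332 + 762 = 10094
plot 15: 10094 + 762 = 10856
plot 16: 10856 + 762 = 11618

188, 950, 1712, 2474, 3236, 3998, 4760, 5522, 6284, 7046, 7808, 8570, 9332, 10094, 10856, 11618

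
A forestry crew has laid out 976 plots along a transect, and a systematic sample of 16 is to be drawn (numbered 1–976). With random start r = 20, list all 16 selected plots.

k = N/n = 976/16 = 61
plot 1: 20
plot 2: 20 + 61 = 81
plot 3: 81 + 61 = 142
plot 4: 142 + 61 = 203
plot 5: 203 + 61 = 264
plot 6: 264 + 61 = 325
plot 7: 325 + 61 = 386
plot 8: 386 + 61 = 447
plot 9: 447 + 61 = 508
plot 10: 508 + 61 = 569
plot 11: 569 + 61 = 630
plot 12: 630 + 61 = 691
plot 13: 691 + 61 = 752
plot 14: 752 + 61 = 813
plot 15: 813 + 61 = 874
plot 16: 874 + 61 = 935

20, 81, 142, 203, 264, 325, 386, 447, 508, 569, 630, 691, 752, 813, 874, 935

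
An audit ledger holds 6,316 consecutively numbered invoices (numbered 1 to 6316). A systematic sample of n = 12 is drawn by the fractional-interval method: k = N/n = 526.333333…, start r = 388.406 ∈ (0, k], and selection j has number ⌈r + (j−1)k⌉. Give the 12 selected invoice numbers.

389, 915, 1442, 1968, 2494, 3021, 3547, 4073, 4600, 5126, 5652, 6179

j=1: r + 0k = 388.406 → ⌈·⌉ = 389
j=2: r + 1k = 914.739333… → ⌈·⌉ = 915
j=3: r + 2k = 1441.072666… → ⌈·⌉ = 1442
j=4: r + 3k = 1967.406 → ⌈·⌉ = 1968
j=5: r + 4k = 2493.739333… → ⌈·⌉ = 2494
j=6: r + 5k = 3020.072666… → ⌈·⌉ = 3021
j=7: r + 6k = 3546.406 → ⌈·⌉ = 3547
j=8: r + 7k = 4072.739333… → ⌈·⌉ = 4073
j=9: r + 8k = 4599.072666… → ⌈·⌉ = 4600
j=10: r + 9k = 5125.406 → ⌈·⌉ = 5126
j=11: r + 10k = 5651.739333… → ⌈·⌉ = 5652
j=12: r + 11k = 6178.072666… → ⌈·⌉ = 6179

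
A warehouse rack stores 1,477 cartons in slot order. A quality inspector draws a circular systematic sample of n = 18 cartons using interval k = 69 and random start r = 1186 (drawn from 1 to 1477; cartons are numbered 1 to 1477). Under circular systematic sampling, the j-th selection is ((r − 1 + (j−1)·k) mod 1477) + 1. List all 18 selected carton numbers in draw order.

Selection 1: 1186
Selection 2: 1186 + 69 = 1255
Selection 3: 1255 + 69 = 1324
Selection 4: 1324 + 69 = 1393
Selection 5: 1393 + 69 = 1462
Selection 6: 1462 + 69 = 1531 → 1531 − 1477 = 54
Selection 7: 54 + 69 = 123
Selection 8: 123 + 69 = 192
Selection 9: 192 + 69 = 261
Selection 10: 261 + 69 = 330
Selection 11: 330 + 69 = 399
Selection 12: 399 + 69 = 468
Selection 13: 468 + 69 = 537
Selection 14: 537 + 69 = 606
Selection 15: 606 + 69 = 675
Selection 16: 675 + 69 = 744
Selection 17: 744 + 69 = 813
Selection 18: 813 + 69 = 882

1186, 1255, 1324, 1393, 1462, 54, 123, 192, 261, 330, 399, 468, 537, 606, 675, 744, 813, 882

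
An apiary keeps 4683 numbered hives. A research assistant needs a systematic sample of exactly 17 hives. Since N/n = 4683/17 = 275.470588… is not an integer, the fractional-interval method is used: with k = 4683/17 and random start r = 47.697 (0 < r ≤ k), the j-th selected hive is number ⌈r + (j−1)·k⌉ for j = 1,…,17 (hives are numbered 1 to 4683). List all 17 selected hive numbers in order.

j=1: r + 0k = 47.697 → ⌈·⌉ = 48
j=2: r + 1k = 323.167588… → ⌈·⌉ = 324
j=3: r + 2k = 598.638176… → ⌈·⌉ = 599
j=4: r + 3k = 874.108764… → ⌈·⌉ = 875
j=5: r + 4k = 1149.579352… → ⌈·⌉ = 1150
j=6: r + 5k = 1425.049941… → ⌈·⌉ = 1426
j=7: r + 6k = 1700.520529… → ⌈·⌉ = 1701
j=8: r + 7k = 1975.991117… → ⌈·⌉ = 1976
j=9: r + 8k = 2251.461705… → ⌈·⌉ = 2252
j=10: r + 9k = 2526.932294… → ⌈·⌉ = 2527
j=11: r + 10k = 2802.402882… → ⌈·⌉ = 2803
j=12: r + 11k = 3077.873470… → ⌈·⌉ = 3078
j=13: r + 12k = 3353.344058… → ⌈·⌉ = 3354
j=14: r + 13k = 3628.814647… → ⌈·⌉ = 3629
j=15: r + 14k = 3904.285235… → ⌈·⌉ = 3905
j=16: r + 15k = 4179.755823… → ⌈·⌉ = 4180
j=17: r + 16k = 4455.226411… → ⌈·⌉ = 4456

48, 324, 599, 875, 1150, 1426, 1701, 1976, 2252, 2527, 2803, 3078, 3354, 3629, 3905, 4180, 4456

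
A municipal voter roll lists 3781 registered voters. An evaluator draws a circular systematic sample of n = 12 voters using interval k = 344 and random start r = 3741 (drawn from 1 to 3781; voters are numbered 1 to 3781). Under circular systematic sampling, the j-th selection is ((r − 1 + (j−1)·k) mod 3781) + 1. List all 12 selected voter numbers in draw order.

Selection 1: 3741
Selection 2: 3741 + 344 = 4085 → 4085 − 3781 = 304
Selection 3: 304 + 344 = 648
Selection 4: 648 + 344 = 992
Selection 5: 992 + 344 = 1336
Selection 6: 1336 + 344 = 1680
Selection 7: 1680 + 344 = 2024
Selection 8: 2024 + 344 = 2368
Selection 9: 2368 + 344 = 2712
Selection 10: 2712 + 344 = 3056
Selection 11: 3056 + 344 = 3400
Selection 12: 3400 + 344 = 3744

3741, 304, 648, 992, 1336, 1680, 2024, 2368, 2712, 3056, 3400, 3744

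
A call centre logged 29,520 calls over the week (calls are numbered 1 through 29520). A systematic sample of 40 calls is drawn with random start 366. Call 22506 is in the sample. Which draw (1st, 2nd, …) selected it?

31

k = 29520/40 = 738
position = (22506 − 366)/738 + 1 = 22140/738 + 1 = 30 + 1 = 31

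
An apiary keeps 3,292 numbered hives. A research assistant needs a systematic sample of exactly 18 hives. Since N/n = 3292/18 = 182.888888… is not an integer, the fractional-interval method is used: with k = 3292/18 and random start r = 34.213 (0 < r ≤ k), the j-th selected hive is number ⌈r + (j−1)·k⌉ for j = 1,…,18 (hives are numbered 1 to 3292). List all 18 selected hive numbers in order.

35, 218, 400, 583, 766, 949, 1132, 1315, 1498, 1681, 1864, 2046, 2229, 2412, 2595, 2778, 2961, 3144

j=1: r + 0k = 34.213 → ⌈·⌉ = 35
j=2: r + 1k = 217.101888… → ⌈·⌉ = 218
j=3: r + 2k = 399.990777… → ⌈·⌉ = 400
j=4: r + 3k = 582.879666… → ⌈·⌉ = 583
j=5: r + 4k = 765.768555… → ⌈·⌉ = 766
j=6: r + 5k = 948.657444… → ⌈·⌉ = 949
j=7: r + 6k = 1131.546333… → ⌈·⌉ = 1132
j=8: r + 7k = 1314.435222… → ⌈·⌉ = 1315
j=9: r + 8k = 1497.324111… → ⌈·⌉ = 1498
j=10: r + 9k = 1680.213 → ⌈·⌉ = 1681
j=11: r + 10k = 1863.101888… → ⌈·⌉ = 1864
j=12: r + 11k = 2045.990777… → ⌈·⌉ = 2046
j=13: r + 12k = 2228.879666… → ⌈·⌉ = 2229
j=14: r + 13k = 2411.768555… → ⌈·⌉ = 2412
j=15: r + 14k = 2594.657444… → ⌈·⌉ = 2595
j=16: r + 15k = 2777.546333… → ⌈·⌉ = 2778
j=17: r + 16k = 2960.435222… → ⌈·⌉ = 2961
j=18: r + 17k = 3143.324111… → ⌈·⌉ = 3144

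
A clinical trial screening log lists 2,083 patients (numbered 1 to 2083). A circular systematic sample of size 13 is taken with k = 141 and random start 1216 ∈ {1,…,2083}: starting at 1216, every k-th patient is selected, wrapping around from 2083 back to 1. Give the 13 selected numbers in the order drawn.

1216, 1357, 1498, 1639, 1780, 1921, 2062, 120, 261, 402, 543, 684, 825

Selection 1: 1216
Selection 2: 1216 + 141 = 1357
Selection 3: 1357 + 141 = 1498
Selection 4: 1498 + 141 = 1639
Selection 5: 1639 + 141 = 1780
Selection 6: 1780 + 141 = 1921
Selection 7: 1921 + 141 = 2062
Selection 8: 2062 + 141 = 2203 → 2203 − 2083 = 120
Selection 9: 120 + 141 = 261
Selection 10: 261 + 141 = 402
Selection 11: 402 + 141 = 543
Selection 12: 543 + 141 = 684
Selection 13: 684 + 141 = 825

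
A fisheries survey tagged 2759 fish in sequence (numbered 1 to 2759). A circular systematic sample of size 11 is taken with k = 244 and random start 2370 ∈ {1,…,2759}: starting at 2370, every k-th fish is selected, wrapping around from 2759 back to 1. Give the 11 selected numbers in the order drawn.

2370, 2614, 99, 343, 587, 831, 1075, 1319, 1563, 1807, 2051

Selection 1: 2370
Selection 2: 2370 + 244 = 2614
Selection 3: 2614 + 244 = 2858 → 2858 − 2759 = 99
Selection 4: 99 + 244 = 343
Selection 5: 343 + 244 = 587
Selection 6: 587 + 244 = 831
Selection 7: 831 + 244 = 1075
Selection 8: 1075 + 244 = 1319
Selection 9: 1319 + 244 = 1563
Selection 10: 1563 + 244 = 1807
Selection 11: 1807 + 244 = 2051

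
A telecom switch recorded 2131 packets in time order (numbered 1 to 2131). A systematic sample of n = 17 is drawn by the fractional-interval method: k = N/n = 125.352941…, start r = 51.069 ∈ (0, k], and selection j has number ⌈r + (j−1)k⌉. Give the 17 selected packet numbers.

52, 177, 302, 428, 553, 678, 804, 929, 1054, 1180, 1305, 1430, 1556, 1681, 1807, 1932, 2057

j=1: r + 0k = 51.069 → ⌈·⌉ = 52
j=2: r + 1k = 176.421941… → ⌈·⌉ = 177
j=3: r + 2k = 301.774882… → ⌈·⌉ = 302
j=4: r + 3k = 427.127823… → ⌈·⌉ = 428
j=5: r + 4k = 552.480764… → ⌈·⌉ = 553
j=6: r + 5k = 677.833705… → ⌈·⌉ = 678
j=7: r + 6k = 803.186647… → ⌈·⌉ = 804
j=8: r + 7k = 928.539588… → ⌈·⌉ = 929
j=9: r + 8k = 1053.892529… → ⌈·⌉ = 1054
j=10: r + 9k = 1179.245470… → ⌈·⌉ = 1180
j=11: r + 10k = 1304.598411… → ⌈·⌉ = 1305
j=12: r + 11k = 1429.951352… → ⌈·⌉ = 1430
j=13: r + 12k = 1555.304294… → ⌈·⌉ = 1556
j=14: r + 13k = 1680.657235… → ⌈·⌉ = 1681
j=15: r + 14k = 1806.010176… → ⌈·⌉ = 1807
j=16: r + 15k = 1931.363117… → ⌈·⌉ = 1932
j=17: r + 16k = 2056.716058… → ⌈·⌉ = 2057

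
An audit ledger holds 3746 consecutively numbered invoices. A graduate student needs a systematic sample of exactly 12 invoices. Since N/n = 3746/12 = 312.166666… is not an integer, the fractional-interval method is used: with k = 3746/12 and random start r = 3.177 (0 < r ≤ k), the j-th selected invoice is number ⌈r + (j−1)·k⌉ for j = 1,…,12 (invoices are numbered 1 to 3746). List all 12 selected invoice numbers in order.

4, 316, 628, 940, 1252, 1565, 1877, 2189, 2501, 2813, 3125, 3438

j=1: r + 0k = 3.177 → ⌈·⌉ = 4
j=2: r + 1k = 315.343666… → ⌈·⌉ = 316
j=3: r + 2k = 627.510333… → ⌈·⌉ = 628
j=4: r + 3k = 939.677 → ⌈·⌉ = 940
j=5: r + 4k = 1251.843666… → ⌈·⌉ = 1252
j=6: r + 5k = 1564.010333… → ⌈·⌉ = 1565
j=7: r + 6k = 1876.177 → ⌈·⌉ = 1877
j=8: r + 7k = 2188.343666… → ⌈·⌉ = 2189
j=9: r + 8k = 2500.510333… → ⌈·⌉ = 2501
j=10: r + 9k = 2812.677 → ⌈·⌉ = 2813
j=11: r + 10k = 3124.843666… → ⌈·⌉ = 3125
j=12: r + 11k = 3437.010333… → ⌈·⌉ = 3438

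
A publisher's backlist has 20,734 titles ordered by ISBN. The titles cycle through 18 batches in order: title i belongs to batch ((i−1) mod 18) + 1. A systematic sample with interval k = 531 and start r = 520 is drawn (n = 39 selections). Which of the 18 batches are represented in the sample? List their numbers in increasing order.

7, 16

Consecutive selections differ by k = 531, so their batch numbers differ by 531 mod 18 = 9.
gcd(531, 18) = 9, so the sample visits 18/9 = 2 distinct residues mod 18.
Start 520 is batch 16; the batches hit are 7, 16.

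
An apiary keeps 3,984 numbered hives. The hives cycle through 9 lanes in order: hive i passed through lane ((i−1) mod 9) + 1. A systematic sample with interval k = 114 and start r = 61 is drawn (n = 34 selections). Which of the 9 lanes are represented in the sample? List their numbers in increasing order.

1, 4, 7

Consecutive selections differ by k = 114, so their lane numbers differ by 114 mod 9 = 6.
gcd(114, 9) = 3, so the sample visits 9/3 = 3 distinct residues mod 9.
Start 61 is lane 7; the lanes hit are 1, 4, 7.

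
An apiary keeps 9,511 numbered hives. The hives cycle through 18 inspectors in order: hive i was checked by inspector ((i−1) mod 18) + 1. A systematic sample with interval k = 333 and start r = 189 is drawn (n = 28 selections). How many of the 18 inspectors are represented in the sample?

Consecutive selections differ by k = 333, so their inspector numbers differ by 333 mod 18 = 9.
gcd(333, 18) = 9, so the sample visits 18/9 = 2 distinct residues mod 18.
Start 189 is inspector 9; the inspectors hit are 9, 18.

2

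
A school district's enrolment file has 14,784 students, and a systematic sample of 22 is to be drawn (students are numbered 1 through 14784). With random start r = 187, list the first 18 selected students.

187, 859, 1531, 2203, 2875, 3547, 4219, 4891, 5563, 6235, 6907, 7579, 8251, 8923, 9595, 10267, 10939, 11611

k = N/n = 14784/22 = 672
student 1: 187
student 2: 187 + 672 = 859
student 3: 859 + 672 = 1531
student 4: 1531 + 672 = 2203
student 5: 2203 + 672 = 2875
student 6: 2875 + 672 = 3547
student 7: 3547 + 672 = 4219
student 8: 4219 + 672 = 4891
student 9: 4891 + 672 = 5563
student 10: 5563 + 672 = 6235
student 11: 6235 + 672 = 6907
student 12: 6907 + 672 = 7579
student 13: 7579 + 672 = 8251
student 14: 8251 + 672 = 8923
student 15: 8923 + 672 = 9595
student 16: 9595 + 672 = 10267
student 17: 10267 + 672 = 10939
student 18: 10939 + 672 = 11611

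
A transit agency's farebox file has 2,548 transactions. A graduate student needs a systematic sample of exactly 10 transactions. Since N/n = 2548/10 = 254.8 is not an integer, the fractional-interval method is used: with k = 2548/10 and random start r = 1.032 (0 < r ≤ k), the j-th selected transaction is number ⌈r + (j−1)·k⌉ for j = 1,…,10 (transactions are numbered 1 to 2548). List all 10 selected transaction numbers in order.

j=1: r + 0k = 1.032 → ⌈·⌉ = 2
j=2: r + 1k = 255.832 → ⌈·⌉ = 256
j=3: r + 2k = 510.632 → ⌈·⌉ = 511
j=4: r + 3k = 765.432 → ⌈·⌉ = 766
j=5: r + 4k = 1020.232 → ⌈·⌉ = 1021
j=6: r + 5k = 1275.032 → ⌈·⌉ = 1276
j=7: r + 6k = 1529.832 → ⌈·⌉ = 1530
j=8: r + 7k = 1784.632 → ⌈·⌉ = 1785
j=9: r + 8k = 2039.432 → ⌈·⌉ = 2040
j=10: r + 9k = 2294.232 → ⌈·⌉ = 2295

2, 256, 511, 766, 1021, 1276, 1530, 1785, 2040, 2295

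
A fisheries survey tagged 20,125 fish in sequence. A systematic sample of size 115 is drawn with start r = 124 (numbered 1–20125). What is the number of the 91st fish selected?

k = 20125/115 = 175
91st selection = r + (91−1)·k = 124 + 90×175 = 124 + 15750 = 15874

15874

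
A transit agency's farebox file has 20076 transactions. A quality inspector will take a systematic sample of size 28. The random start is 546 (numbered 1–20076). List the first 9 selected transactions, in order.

546, 1263, 1980, 2697, 3414, 4131, 4848, 5565, 6282

k = N/n = 20076/28 = 717
transaction 1: 546
transaction 2: 546 + 717 = 1263
transaction 3: 1263 + 717 = 1980
transaction 4: 1980 + 717 = 2697
transaction 5: 2697 + 717 = 3414
transaction 6: 3414 + 717 = 4131
transaction 7: 4131 + 717 = 4848
transaction 8: 4848 + 717 = 5565
transaction 9: 5565 + 717 = 6282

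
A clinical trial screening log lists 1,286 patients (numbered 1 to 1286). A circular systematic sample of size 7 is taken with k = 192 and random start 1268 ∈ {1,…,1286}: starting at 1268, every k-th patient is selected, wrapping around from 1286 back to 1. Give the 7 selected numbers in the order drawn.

1268, 174, 366, 558, 750, 942, 1134

Selection 1: 1268
Selection 2: 1268 + 192 = 1460 → 1460 − 1286 = 174
Selection 3: 174 + 192 = 366
Selection 4: 366 + 192 = 558
Selection 5: 558 + 192 = 750
Selection 6: 750 + 192 = 942
Selection 7: 942 + 192 = 1134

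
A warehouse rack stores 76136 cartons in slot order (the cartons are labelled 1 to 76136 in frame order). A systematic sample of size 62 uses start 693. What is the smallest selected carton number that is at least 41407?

42445

k = 76136/62 = 1228
Steps past start: ⌈(41407 − 693)/1228⌉ = ⌈40714/1228⌉ = 34
Selected carton: 693 + 34×1228 = 42445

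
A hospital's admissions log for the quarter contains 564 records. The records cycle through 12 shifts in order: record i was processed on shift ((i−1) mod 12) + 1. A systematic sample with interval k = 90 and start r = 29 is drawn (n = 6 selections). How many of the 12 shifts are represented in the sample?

Consecutive selections differ by k = 90, so their shift numbers differ by 90 mod 12 = 6.
gcd(90, 12) = 6, so the sample visits 12/6 = 2 distinct residues mod 12.
Start 29 is shift 5; the shifts hit are 5, 11.

2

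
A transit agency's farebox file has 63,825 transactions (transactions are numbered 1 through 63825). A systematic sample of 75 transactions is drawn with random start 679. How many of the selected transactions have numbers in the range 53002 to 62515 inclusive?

11

k = 63825/75 = 851
First selection ≥ 53002: 679 + ⌈(53002−679)/851⌉·851 = 679 + 62×851 = 53441
Last selection ≤ 62515: 679 + ⌊(62515−679)/851⌋·851 = 679 + 72×851 = 61951
Count = 72 − 62 + 1 = 11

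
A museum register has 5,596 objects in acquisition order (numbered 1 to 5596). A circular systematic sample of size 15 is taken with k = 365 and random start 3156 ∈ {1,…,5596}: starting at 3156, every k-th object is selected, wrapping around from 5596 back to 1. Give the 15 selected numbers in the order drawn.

3156, 3521, 3886, 4251, 4616, 4981, 5346, 115, 480, 845, 1210, 1575, 1940, 2305, 2670

Selection 1: 3156
Selection 2: 3156 + 365 = 3521
Selection 3: 3521 + 365 = 3886
Selection 4: 3886 + 365 = 4251
Selection 5: 4251 + 365 = 4616
Selection 6: 4616 + 365 = 4981
Selection 7: 4981 + 365 = 5346
Selection 8: 5346 + 365 = 5711 → 5711 − 5596 = 115
Selection 9: 115 + 365 = 480
Selection 10: 480 + 365 = 845
Selection 11: 845 + 365 = 1210
Selection 12: 1210 + 365 = 1575
Selection 13: 1575 + 365 = 1940
Selection 14: 1940 + 365 = 2305
Selection 15: 2305 + 365 = 2670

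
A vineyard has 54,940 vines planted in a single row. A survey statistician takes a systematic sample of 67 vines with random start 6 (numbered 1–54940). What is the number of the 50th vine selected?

k = 54940/67 = 820
50th selection = r + (50−1)·k = 6 + 49×820 = 6 + 40180 = 40186

40186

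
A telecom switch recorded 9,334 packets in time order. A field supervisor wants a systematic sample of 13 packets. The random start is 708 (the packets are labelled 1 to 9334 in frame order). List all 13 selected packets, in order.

708, 1426, 2144, 2862, 3580, 4298, 5016, 5734, 6452, 7170, 7888, 8606, 9324

k = N/n = 9334/13 = 718
packet 1: 708
packet 2: 708 + 718 = 1426
packet 3: 1426 + 718 = 2144
packet 4: 2144 + 718 = 2862
packet 5: 2862 + 718 = 3580
packet 6: 3580 + 718 = 4298
packet 7: 4298 + 718 = 5016
packet 8: 5016 + 718 = 5734
packet 9: 5734 + 718 = 6452
packet 10: 6452 + 718 = 7170
packet 11: 7170 + 718 = 7888
packet 12: 7888 + 718 = 8606
packet 13: 8606 + 718 = 9324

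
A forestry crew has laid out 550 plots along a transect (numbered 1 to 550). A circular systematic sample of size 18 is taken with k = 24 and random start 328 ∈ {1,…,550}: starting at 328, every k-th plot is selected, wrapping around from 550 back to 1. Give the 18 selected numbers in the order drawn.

328, 352, 376, 400, 424, 448, 472, 496, 520, 544, 18, 42, 66, 90, 114, 138, 162, 186

Selection 1: 328
Selection 2: 328 + 24 = 352
Selection 3: 352 + 24 = 376
Selection 4: 376 + 24 = 400
Selection 5: 400 + 24 = 424
Selection 6: 424 + 24 = 448
Selection 7: 448 + 24 = 472
Selection 8: 472 + 24 = 496
Selection 9: 496 + 24 = 520
Selection 10: 520 + 24 = 544
Selection 11: 544 + 24 = 568 → 568 − 550 = 18
Selection 12: 18 + 24 = 42
Selection 13: 42 + 24 = 66
Selection 14: 66 + 24 = 90
Selection 15: 90 + 24 = 114
Selection 16: 114 + 24 = 138
Selection 17: 138 + 24 = 162
Selection 18: 162 + 24 = 186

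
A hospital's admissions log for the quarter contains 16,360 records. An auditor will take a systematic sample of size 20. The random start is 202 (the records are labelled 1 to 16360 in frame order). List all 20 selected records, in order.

k = N/n = 16360/20 = 818
record 1: 202
record 2: 202 + 818 = 1020
record 3: 1020 + 818 = 1838
record 4: 1838 + 818 = 2656
record 5: 2656 + 818 = 3474
record 6: 3474 + 818 = 4292
record 7: 4292 + 818 = 5110
record 8: 5110 + 818 = 5928
record 9: 5928 + 818 = 6746
record 10: 6746 + 818 = 7564
record 11: 7564 + 818 = 8382
record 12: 8382 + 818 = 9200
record 13: 9200 + 818 = 10018
record 14: 10018 + 818 = 10836
record 15: 10836 + 818 = 11654
record 16: 11654 + 818 = 12472
record 17: 12472 + 818 = 13290
record 18: 13290 + 818 = 14108
record 19: 14108 + 818 = 14926
record 20: 14926 + 818 = 15744

202, 1020, 1838, 2656, 3474, 4292, 5110, 5928, 6746, 7564, 8382, 9200, 10018, 10836, 11654, 12472, 13290, 14108, 14926, 15744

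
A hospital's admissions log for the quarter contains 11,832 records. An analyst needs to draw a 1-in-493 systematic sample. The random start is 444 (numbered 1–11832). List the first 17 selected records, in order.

record 1: 444
record 2: 444 + 493 = 937
record 3: 937 + 493 = 1430
record 4: 1430 + 493 = 1923
record 5: 1923 + 493 = 2416
record 6: 2416 + 493 = 2909
record 7: 2909 + 493 = 3402
record 8: 3402 + 493 = 3895
record 9: 3895 + 493 = 4388
record 10: 4388 + 493 = 4881
record 11: 4881 + 493 = 5374
record 12: 5374 + 493 = 5867
record 13: 5867 + 493 = 6360
record 14: 6360 + 493 = 6853
record 15: 6853 + 493 = 7346
record 16: 7346 + 493 = 7839
record 17: 7839 + 493 = 8332

444, 937, 1430, 1923, 2416, 2909, 3402, 3895, 4388, 4881, 5374, 5867, 6360, 6853, 7346, 7839, 8332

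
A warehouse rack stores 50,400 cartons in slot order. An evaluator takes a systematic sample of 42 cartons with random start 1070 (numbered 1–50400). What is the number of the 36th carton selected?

43070

k = 50400/42 = 1200
36th selection = r + (36−1)·k = 1070 + 35×1200 = 1070 + 42000 = 43070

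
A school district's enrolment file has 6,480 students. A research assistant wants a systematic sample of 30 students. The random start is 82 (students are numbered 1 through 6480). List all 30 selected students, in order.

82, 298, 514, 730, 946, 1162, 1378, 1594, 1810, 2026, 2242, 2458, 2674, 2890, 3106, 3322, 3538, 3754, 3970, 4186, 4402, 4618, 4834, 5050, 5266, 5482, 5698, 5914, 6130, 6346

k = N/n = 6480/30 = 216
student 1: 82
student 2: 82 + 216 = 298
student 3: 298 + 216 = 514
student 4: 514 + 216 = 730
student 5: 730 + 216 = 946
student 6: 946 + 216 = 1162
student 7: 1162 + 216 = 1378
student 8: 1378 + 216 = 1594
student 9: 1594 + 216 = 1810
student 10: 1810 + 216 = 2026
student 11: 2026 + 216 = 2242
student 12: 2242 + 216 = 2458
student 13: 2458 + 216 = 2674
student 14: 2674 + 216 = 2890
student 15: 2890 + 216 = 3106
student 16: 3106 + 216 = 3322
student 17: 3322 + 216 = 3538
student 18: 3538 + 216 = 3754
student 19: 3754 + 216 = 3970
student 20: 3970 + 216 = 4186
student 21: 4186 + 216 = 4402
student 22: 4402 + 216 = 4618
student 23: 4618 + 216 = 4834
student 24: 4834 + 216 = 5050
student 25: 5050 + 216 = 5266
student 26: 5266 + 216 = 5482
student 27: 5482 + 216 = 5698
student 28: 5698 + 216 = 5914
student 29: 5914 + 216 = 6130
student 30: 6130 + 216 = 6346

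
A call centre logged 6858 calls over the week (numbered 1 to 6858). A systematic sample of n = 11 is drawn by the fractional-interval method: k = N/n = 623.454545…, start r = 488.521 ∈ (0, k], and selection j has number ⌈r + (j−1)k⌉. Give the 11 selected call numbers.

j=1: r + 0k = 488.521 → ⌈·⌉ = 489
j=2: r + 1k = 1111.975545… → ⌈·⌉ = 1112
j=3: r + 2k = 1735.430090… → ⌈·⌉ = 1736
j=4: r + 3k = 2358.884636… → ⌈·⌉ = 2359
j=5: r + 4k = 2982.339181… → ⌈·⌉ = 2983
j=6: r + 5k = 3605.793727… → ⌈·⌉ = 3606
j=7: r + 6k = 4229.248272… → ⌈·⌉ = 4230
j=8: r + 7k = 4852.702818… → ⌈·⌉ = 4853
j=9: r + 8k = 5476.157363… → ⌈·⌉ = 5477
j=10: r + 9k = 6099.611909… → ⌈·⌉ = 6100
j=11: r + 10k = 6723.066454… → ⌈·⌉ = 6724

489, 1112, 1736, 2359, 2983, 3606, 4230, 4853, 5477, 6100, 6724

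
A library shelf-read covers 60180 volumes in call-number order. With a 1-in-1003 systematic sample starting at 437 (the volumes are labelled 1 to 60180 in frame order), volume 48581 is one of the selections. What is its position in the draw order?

k = 1003
position = (48581 − 437)/1003 + 1 = 48144/1003 + 1 = 48 + 1 = 49

49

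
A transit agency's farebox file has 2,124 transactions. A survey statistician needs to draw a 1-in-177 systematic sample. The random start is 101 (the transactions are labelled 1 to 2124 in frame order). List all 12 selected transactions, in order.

transaction 1: 101
transaction 2: 101 + 177 = 278
transaction 3: 278 + 177 = 455
transaction 4: 455 + 177 = 632
transaction 5: 632 + 177 = 809
transaction 6: 809 + 177 = 986
transaction 7: 986 + 177 = 1163
transaction 8: 1163 + 177 = 1340
transaction 9: 1340 + 177 = 1517
transaction 10: 1517 + 177 = 1694
transaction 11: 1694 + 177 = 1871
transaction 12: 1871 + 177 = 2048

101, 278, 455, 632, 809, 986, 1163, 1340, 1517, 1694, 1871, 2048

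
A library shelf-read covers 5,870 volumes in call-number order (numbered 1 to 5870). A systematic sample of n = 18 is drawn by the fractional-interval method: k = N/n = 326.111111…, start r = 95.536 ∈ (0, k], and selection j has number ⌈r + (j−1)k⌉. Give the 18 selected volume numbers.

j=1: r + 0k = 95.536 → ⌈·⌉ = 96
j=2: r + 1k = 421.647111… → ⌈·⌉ = 422
j=3: r + 2k = 747.758222… → ⌈·⌉ = 748
j=4: r + 3k = 1073.869333… → ⌈·⌉ = 1074
j=5: r + 4k = 1399.980444… → ⌈·⌉ = 1400
j=6: r + 5k = 1726.091555… → ⌈·⌉ = 1727
j=7: r + 6k = 2052.202666… → ⌈·⌉ = 2053
j=8: r + 7k = 2378.313777… → ⌈·⌉ = 2379
j=9: r + 8k = 2704.424888… → ⌈·⌉ = 2705
j=10: r + 9k = 3030.536 → ⌈·⌉ = 3031
j=11: r + 10k = 3356.647111… → ⌈·⌉ = 3357
j=12: r + 11k = 3682.758222… → ⌈·⌉ = 3683
j=13: r + 12k = 4008.869333… → ⌈·⌉ = 4009
j=14: r + 13k = 4334.980444… → ⌈·⌉ = 4335
j=15: r + 14k = 4661.091555… → ⌈·⌉ = 4662
j=16: r + 15k = 4987.202666… → ⌈·⌉ = 4988
j=17: r + 16k = 5313.313777… → ⌈·⌉ = 5314
j=18: r + 17k = 5639.424888… → ⌈·⌉ = 5640

96, 422, 748, 1074, 1400, 1727, 2053, 2379, 2705, 3031, 3357, 3683, 4009, 4335, 4662, 4988, 5314, 5640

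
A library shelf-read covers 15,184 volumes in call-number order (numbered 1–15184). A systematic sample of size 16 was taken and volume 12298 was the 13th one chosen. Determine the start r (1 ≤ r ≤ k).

k = 15184/16 = 949
r = 12298 − (13−1)×949 = 12298 − 11388 = 910

910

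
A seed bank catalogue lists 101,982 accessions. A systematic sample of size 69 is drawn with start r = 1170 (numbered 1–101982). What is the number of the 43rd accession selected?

k = 101982/69 = 1478
43rd selection = r + (43−1)·k = 1170 + 42×1478 = 1170 + 62076 = 63246

63246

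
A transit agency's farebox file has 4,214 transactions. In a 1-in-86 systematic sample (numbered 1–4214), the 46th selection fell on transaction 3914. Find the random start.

k = 86
r = 3914 − (46−1)×86 = 3914 − 3870 = 44

44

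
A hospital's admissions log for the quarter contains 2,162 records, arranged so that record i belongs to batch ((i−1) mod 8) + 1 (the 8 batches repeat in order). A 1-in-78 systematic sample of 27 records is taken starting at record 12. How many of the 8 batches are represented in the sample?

4

Consecutive selections differ by k = 78, so their batch numbers differ by 78 mod 8 = 6.
gcd(78, 8) = 2, so the sample visits 8/2 = 4 distinct residues mod 8.
Start 12 is batch 4; the batches hit are 2, 4, 6, 8.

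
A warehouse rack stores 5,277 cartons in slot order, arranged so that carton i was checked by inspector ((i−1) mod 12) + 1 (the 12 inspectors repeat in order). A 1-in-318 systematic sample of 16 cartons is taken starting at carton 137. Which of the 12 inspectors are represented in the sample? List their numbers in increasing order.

5, 11

Consecutive selections differ by k = 318, so their inspector numbers differ by 318 mod 12 = 6.
gcd(318, 12) = 6, so the sample visits 12/6 = 2 distinct residues mod 12.
Start 137 is inspector 5; the inspectors hit are 5, 11.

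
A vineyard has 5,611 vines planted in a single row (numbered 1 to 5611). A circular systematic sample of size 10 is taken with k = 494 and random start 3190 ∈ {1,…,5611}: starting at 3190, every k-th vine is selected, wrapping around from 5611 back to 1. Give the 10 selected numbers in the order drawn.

3190, 3684, 4178, 4672, 5166, 49, 543, 1037, 1531, 2025

Selection 1: 3190
Selection 2: 3190 + 494 = 3684
Selection 3: 3684 + 494 = 4178
Selection 4: 4178 + 494 = 4672
Selection 5: 4672 + 494 = 5166
Selection 6: 5166 + 494 = 5660 → 5660 − 5611 = 49
Selection 7: 49 + 494 = 543
Selection 8: 543 + 494 = 1037
Selection 9: 1037 + 494 = 1531
Selection 10: 1531 + 494 = 2025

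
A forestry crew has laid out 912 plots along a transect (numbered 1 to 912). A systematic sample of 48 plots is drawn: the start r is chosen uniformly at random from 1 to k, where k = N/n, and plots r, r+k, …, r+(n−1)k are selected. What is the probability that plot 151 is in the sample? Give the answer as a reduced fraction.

k = 912/48 = 19.
Plot 151 is selected iff r ≡ 151 (mod 19); exactly one such r in {1,…,19}.
Inclusion probability = 1/19.

1/19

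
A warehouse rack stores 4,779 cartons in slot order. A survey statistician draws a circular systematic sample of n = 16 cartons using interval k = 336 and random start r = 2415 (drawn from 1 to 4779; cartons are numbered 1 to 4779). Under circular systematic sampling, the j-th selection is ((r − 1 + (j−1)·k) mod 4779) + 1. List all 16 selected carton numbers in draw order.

Selection 1: 2415
Selection 2: 2415 + 336 = 2751
Selection 3: 2751 + 336 = 3087
Selection 4: 3087 + 336 = 3423
Selection 5: 3423 + 336 = 3759
Selection 6: 3759 + 336 = 4095
Selection 7: 4095 + 336 = 4431
Selection 8: 4431 + 336 = 4767
Selection 9: 4767 + 336 = 5103 → 5103 − 4779 = 324
Selection 10: 324 + 336 = 660
Selection 11: 660 + 336 = 996
Selection 12: 996 + 336 = 1332
Selection 13: 1332 + 336 = 1668
Selection 14: 1668 + 336 = 2004
Selection 15: 2004 + 336 = 2340
Selection 16: 2340 + 336 = 2676

2415, 2751, 3087, 3423, 3759, 4095, 4431, 4767, 324, 660, 996, 1332, 1668, 2004, 2340, 2676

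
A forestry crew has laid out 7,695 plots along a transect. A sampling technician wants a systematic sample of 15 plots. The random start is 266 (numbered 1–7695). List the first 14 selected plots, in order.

k = N/n = 7695/15 = 513
plot 1: 266
plot 2: 266 + 513 = 779
plot 3: 779 + 513 = 1292
plot 4: 1292 + 513 = 1805
plot 5: 1805 + 513 = 2318
plot 6: 2318 + 513 = 2831
plot 7: 2831 + 513 = 3344
plot 8: 3344 + 513 = 3857
plot 9: 3857 + 513 = 4370
plot 10: 4370 + 513 = 4883
plot 11: 4883 + 513 = 5396
plot 12: 5396 + 513 = 5909
plot 13: 5909 + 513 = 6422
plot 14: 6422 + 513 = 6935

266, 779, 1292, 1805, 2318, 2831, 3344, 3857, 4370, 4883, 5396, 5909, 6422, 6935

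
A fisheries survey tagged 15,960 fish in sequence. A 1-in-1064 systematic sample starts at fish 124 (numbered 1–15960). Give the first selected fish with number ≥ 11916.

k = 1064
Steps past start: ⌈(11916 − 124)/1064⌉ = ⌈11792/1064⌉ = 12
Selected fish: 124 + 12×1064 = 12892

12892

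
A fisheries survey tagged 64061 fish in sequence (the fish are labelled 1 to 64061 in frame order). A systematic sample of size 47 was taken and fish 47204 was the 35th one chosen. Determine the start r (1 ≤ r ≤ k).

862

k = 64061/47 = 1363
r = 47204 − (35−1)×1363 = 47204 − 46342 = 862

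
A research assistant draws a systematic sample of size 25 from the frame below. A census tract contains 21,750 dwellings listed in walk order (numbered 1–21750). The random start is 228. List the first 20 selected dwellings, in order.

228, 1098, 1968, 2838, 3708, 4578, 5448, 6318, 7188, 8058, 8928, 9798, 10668, 11538, 12408, 13278, 14148, 15018, 15888, 16758

k = N/n = 21750/25 = 870
dwelling 1: 228
dwelling 2: 228 + 870 = 1098
dwelling 3: 1098 + 870 = 1968
dwelling 4: 1968 + 870 = 2838
dwelling 5: 2838 + 870 = 3708
dwelling 6: 3708 + 870 = 4578
dwelling 7: 4578 + 870 = 5448
dwelling 8: 5448 + 870 = 6318
dwelling 9: 6318 + 870 = 7188
dwelling 10: 7188 + 870 = 8058
dwelling 11: 8058 + 870 = 8928
dwelling 12: 8928 + 870 = 9798
dwelling 13: 9798 + 870 = 10668
dwelling 14: 10668 + 870 = 11538
dwelling 15: 11538 + 870 = 12408
dwelling 16: 12408 + 870 = 13278
dwelling 17: 13278 + 870 = 14148
dwelling 18: 14148 + 870 = 15018
dwelling 19: 15018 + 870 = 15888
dwelling 20: 15888 + 870 = 16758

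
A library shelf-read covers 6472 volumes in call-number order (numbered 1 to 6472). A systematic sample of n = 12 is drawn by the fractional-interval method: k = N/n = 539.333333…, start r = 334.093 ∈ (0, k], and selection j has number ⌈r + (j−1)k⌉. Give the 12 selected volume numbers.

335, 874, 1413, 1953, 2492, 3031, 3571, 4110, 4649, 5189, 5728, 6267

j=1: r + 0k = 334.093 → ⌈·⌉ = 335
j=2: r + 1k = 873.426333… → ⌈·⌉ = 874
j=3: r + 2k = 1412.759666… → ⌈·⌉ = 1413
j=4: r + 3k = 1952.093 → ⌈·⌉ = 1953
j=5: r + 4k = 2491.426333… → ⌈·⌉ = 2492
j=6: r + 5k = 3030.759666… → ⌈·⌉ = 3031
j=7: r + 6k = 3570.093 → ⌈·⌉ = 3571
j=8: r + 7k = 4109.426333… → ⌈·⌉ = 4110
j=9: r + 8k = 4648.759666… → ⌈·⌉ = 4649
j=10: r + 9k = 5188.093 → ⌈·⌉ = 5189
j=11: r + 10k = 5727.426333… → ⌈·⌉ = 5728
j=12: r + 11k = 6266.759666… → ⌈·⌉ = 6267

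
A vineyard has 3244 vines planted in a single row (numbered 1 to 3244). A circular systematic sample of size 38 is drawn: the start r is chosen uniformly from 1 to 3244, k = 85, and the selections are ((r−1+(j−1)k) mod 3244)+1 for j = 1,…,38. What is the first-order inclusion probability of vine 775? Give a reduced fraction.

19/1622

For each position j, as r ranges over 1…3244 the j-th selection hits every vine exactly once, so vine 775 is selected for exactly 38 of the 3244 starts.
Inclusion probability = 38/3244 = 19/1622.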